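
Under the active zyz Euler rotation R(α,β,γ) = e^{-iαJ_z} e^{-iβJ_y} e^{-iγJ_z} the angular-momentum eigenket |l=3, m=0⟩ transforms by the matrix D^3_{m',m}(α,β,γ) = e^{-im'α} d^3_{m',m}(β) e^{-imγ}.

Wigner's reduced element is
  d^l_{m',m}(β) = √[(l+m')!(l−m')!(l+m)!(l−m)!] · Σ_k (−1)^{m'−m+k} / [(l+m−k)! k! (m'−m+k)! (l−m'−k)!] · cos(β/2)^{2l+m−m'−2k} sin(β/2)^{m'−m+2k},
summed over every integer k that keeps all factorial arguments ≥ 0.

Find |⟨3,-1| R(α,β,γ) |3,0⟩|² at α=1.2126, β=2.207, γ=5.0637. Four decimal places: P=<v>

P=0.0710

First d^3_{-1,0}(β=2.207), then the phase factors e^{-i(-1)α} and e^{-i(0)γ}:
c=cos(2.207/2)=0.450474, s=sin(2.207/2)=0.892789; N=√[2·24·6·6]=41.569219
The bounds max(0,m−m')=1 and min(l+m,l−m')=3 give 3 terms
  k=1: (−1)^0·41.5692/(12)·0.4505^5·0.8928^1 = +0.057371
  k=2: (−1)^1·41.5692/(4)·0.4505^3·0.8928^3 = -0.676034
  k=3: (−1)^2·41.5692/(12)·0.4505^1·0.8928^5 = +0.885127
d^3_{-1,0}(2.207) = +0.057371 -0.676034 +0.885127 = +0.266464
|D^3_{-1,0}|² = |d^3_{-1,0}(β)|² = (+0.266464)² = 0.071003 (the z-rotation phases have unit modulus)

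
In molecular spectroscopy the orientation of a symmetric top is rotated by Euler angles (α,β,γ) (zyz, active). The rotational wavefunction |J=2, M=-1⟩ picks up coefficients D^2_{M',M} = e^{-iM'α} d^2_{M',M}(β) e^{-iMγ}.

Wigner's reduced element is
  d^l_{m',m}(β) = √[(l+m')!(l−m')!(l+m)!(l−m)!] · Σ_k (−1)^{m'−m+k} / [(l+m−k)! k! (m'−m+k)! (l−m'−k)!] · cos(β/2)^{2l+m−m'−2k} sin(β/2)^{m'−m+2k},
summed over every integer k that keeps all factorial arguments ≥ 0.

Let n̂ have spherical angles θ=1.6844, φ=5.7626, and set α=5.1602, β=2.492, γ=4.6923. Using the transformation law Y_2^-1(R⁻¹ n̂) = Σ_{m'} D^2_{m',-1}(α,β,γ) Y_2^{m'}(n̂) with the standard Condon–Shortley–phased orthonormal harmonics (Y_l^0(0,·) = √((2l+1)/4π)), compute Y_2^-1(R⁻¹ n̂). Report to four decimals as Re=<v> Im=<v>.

Need the full column D^2_{m',-1} for m'=−2..2 at α=5.1602, β=2.492, γ=4.6923.
cos(β/2)=0.319116, sin(β/2)=0.947716
d^2_{-2,-1}: single k=1 term ⇒ +0.061596;  D = -0.047299+0.039458i
d^2_{-1,-1}: k∈[0..1] ⇒ +0.010370 -0.274394 = -0.264023;  D = +0.240238+0.109517i
d^2_{0,-1}: k∈[0..1] ⇒ -0.075439 +0.665362 = +0.589923;  D = -0.011850-0.589804i
d^2_{1,-1}: k∈[0..1] ⇒ +0.274394 -0.806701 = -0.532307;  D = -0.475093+0.240077i
d^2_{2,-1}: single k=0 term ⇒ -0.543266;  D = -0.430808-0.330972i
Y_2^{m'}(θ=1.6844,φ=5.7626) and Σ D·Y over m':
  (-0.0473+0.0395i)·(+0.1926+0.3291i)  (+0.2402+0.1095i)·(-0.0755-0.0433i)  (-0.0119-0.5898i)·(-0.3032+0.0000i)  (-0.4751+0.2401i)·(+0.0755-0.0433i)  (-0.4308-0.3310i)·(+0.1926-0.3291i)
Y_2^-1(R⁻¹ n̂) = -0.249274+0.268911i

Re=-0.2493 Im=0.2689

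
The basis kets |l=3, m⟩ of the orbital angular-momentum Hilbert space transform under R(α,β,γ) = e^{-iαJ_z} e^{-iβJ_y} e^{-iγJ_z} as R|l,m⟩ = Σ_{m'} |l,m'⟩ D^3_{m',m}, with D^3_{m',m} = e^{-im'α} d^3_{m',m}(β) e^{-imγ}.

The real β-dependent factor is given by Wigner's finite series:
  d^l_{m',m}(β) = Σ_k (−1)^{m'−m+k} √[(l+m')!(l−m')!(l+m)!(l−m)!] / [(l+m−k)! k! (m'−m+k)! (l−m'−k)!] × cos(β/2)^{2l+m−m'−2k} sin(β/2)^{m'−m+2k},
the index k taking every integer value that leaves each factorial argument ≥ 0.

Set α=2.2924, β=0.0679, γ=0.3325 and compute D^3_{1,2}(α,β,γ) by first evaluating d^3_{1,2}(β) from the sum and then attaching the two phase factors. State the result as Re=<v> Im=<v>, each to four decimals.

Split into d^3_{1,2}(β=0.0679) × two z-phases.
c=cos(0.0679/2)=0.999424, s=sin(0.0679/2)=0.033943; N=√[24·2·120·1]=75.894664
Admissible k: 1..2 (factorial args all ≥0)
  k=1: (−1)^0·75.8947/(24)·0.9994^5·0.0339^1 = +0.107030
  k=2: (−1)^1·75.8947/(12)·0.9994^3·0.0339^3 = -0.000247
d^3_{1,2}(0.0679) = +0.107030 -0.000247 = +0.106783
Attach z-rotation phases: D = e^{-i(1)(2.2924)}·(+0.106783)·e^{-i(2)(0.3325)} = -0.104977-0.019558i

Re=-0.1050 Im=-0.0196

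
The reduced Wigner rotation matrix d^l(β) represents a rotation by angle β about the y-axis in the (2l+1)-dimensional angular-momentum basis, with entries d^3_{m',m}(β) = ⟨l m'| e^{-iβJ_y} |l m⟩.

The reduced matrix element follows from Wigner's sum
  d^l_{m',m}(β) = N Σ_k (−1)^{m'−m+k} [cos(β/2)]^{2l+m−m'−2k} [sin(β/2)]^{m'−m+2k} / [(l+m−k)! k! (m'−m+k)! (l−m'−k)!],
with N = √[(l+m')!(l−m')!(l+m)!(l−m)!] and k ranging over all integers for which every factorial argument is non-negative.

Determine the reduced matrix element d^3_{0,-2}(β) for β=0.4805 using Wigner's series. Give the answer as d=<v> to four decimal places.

d=0.2594

d^3_{0,-2}(β=0.4805) via Wigner's sum:
With c≡cos(β/2)=0.971279 and s≡sin(β/2)=0.237945, N=[6·6·1·120]^{1/2}=65.726707
k: max(0,(-2)−(0))=0 … min(3+(-2),3−(0))=1
  k=0: (−1)^2·65.7267/(12)·0.9713^4·0.2379^2 = +0.275988
  k=1: (−1)^3·65.7267/(12)·0.9713^2·0.2379^4 = -0.016564
d^3_{0,-2}(0.4805) = +0.275988 -0.016564 = +0.259425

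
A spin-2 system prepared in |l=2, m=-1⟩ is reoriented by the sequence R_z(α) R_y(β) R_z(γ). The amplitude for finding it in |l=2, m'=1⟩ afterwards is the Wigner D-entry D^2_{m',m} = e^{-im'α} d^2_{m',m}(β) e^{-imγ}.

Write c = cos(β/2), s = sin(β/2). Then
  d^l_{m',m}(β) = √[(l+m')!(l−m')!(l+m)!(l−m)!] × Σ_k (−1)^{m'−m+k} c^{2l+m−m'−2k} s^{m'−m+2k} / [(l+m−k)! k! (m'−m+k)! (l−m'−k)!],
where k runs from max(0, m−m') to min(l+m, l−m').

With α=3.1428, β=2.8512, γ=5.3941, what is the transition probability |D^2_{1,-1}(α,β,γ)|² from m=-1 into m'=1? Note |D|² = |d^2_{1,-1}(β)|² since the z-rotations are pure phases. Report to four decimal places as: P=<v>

First d^2_{1,-1}(β=2.8512), then the phase factors e^{-i(1)α} and e^{-i(-1)γ}:
Half-angle: c=0.144687, s=0.989478. N=√(6·1·1·6)=6.000000
k∈{0,1} keeps every argument non-negative
  k=0: (−1)^2·6.0000/(2)·0.1447^2·0.9895^2 = +0.061488
  k=1: (−1)^3·6.0000/(6)·0.1447^0·0.9895^4 = -0.958570
d^2_{1,-1}(2.8512) = +0.061488 -0.958570 = -0.897082
|D^2_{1,-1}|² = |d^2_{1,-1}(β)|² = (-0.897082)² = 0.804756 (the z-rotation phases have unit modulus)

P=0.8048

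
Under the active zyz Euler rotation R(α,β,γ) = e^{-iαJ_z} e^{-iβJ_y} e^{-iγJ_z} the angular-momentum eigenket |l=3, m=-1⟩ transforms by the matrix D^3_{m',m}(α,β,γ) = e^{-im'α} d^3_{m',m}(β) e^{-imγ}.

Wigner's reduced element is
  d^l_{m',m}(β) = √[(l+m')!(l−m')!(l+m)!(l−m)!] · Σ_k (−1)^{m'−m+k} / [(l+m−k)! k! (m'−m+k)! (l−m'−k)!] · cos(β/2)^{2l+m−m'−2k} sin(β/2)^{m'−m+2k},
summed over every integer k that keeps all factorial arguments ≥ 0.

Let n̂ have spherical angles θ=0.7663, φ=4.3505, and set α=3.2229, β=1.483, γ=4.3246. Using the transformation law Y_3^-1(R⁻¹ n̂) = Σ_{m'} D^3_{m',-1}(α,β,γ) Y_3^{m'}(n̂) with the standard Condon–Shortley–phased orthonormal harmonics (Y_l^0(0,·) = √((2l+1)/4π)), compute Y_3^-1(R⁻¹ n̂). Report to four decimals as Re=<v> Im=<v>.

Need the full column D^3_{m',-1} for m'=−3..3 at α=3.2229, β=1.483, γ=4.3246.
cos(β/2)=0.737456, sin(β/2)=0.675395
d^3_{-3,-1}: single k=2 term ⇒ +0.522524;  D = +0.074915+0.517126i
d^3_{-2,-1}: k∈[1..2] ⇒ +0.465843 -0.781470 = -0.315627;  D = +0.070472+0.307659i
d^3_{-1,-1}: k∈[0..2] ⇒ +0.160849 -1.079321 +0.678977 = -0.239496;  D = -0.072257-0.228335i
d^3_{0,-1}: k∈[0..2] ⇒ -0.510305 +1.284086 -0.359018 = +0.414763;  D = -0.156840-0.383966i
d^3_{1,-1}: k∈[0..2] ⇒ +0.809491 -0.905302 +0.094918 = -0.000894;  D = -0.000404-0.000797i
d^3_{2,-1}: k∈[0..1] ⇒ -0.781470 +0.327737 = -0.453733;  D = +0.237317+0.386723i
d^3_{3,-1}: single k=0 term ⇒ +0.438278;  D = +0.258814+0.353698i
Y_3^{m'}(θ=0.7663,φ=4.3505) and Σ D·Y over m':
  (+0.0749+0.5171i)·(+0.1231-0.0649i)  (+0.0705+0.3077i)·(-0.2653-0.2345i)  (-0.0723-0.2283i)·(-0.1266+0.3344i)  (-0.1568-0.3840i)·(-0.1088+0.0000i)  (-0.0004-0.0008i)·(+0.1266+0.3344i)  (+0.2373+0.3867i)·(-0.2653+0.2345i)  (+0.2588+0.3537i)·(-0.1231-0.0649i)
Y_3^-1(R⁻¹ n̂) = +0.036442-0.100387i

Re=0.0364 Im=-0.1004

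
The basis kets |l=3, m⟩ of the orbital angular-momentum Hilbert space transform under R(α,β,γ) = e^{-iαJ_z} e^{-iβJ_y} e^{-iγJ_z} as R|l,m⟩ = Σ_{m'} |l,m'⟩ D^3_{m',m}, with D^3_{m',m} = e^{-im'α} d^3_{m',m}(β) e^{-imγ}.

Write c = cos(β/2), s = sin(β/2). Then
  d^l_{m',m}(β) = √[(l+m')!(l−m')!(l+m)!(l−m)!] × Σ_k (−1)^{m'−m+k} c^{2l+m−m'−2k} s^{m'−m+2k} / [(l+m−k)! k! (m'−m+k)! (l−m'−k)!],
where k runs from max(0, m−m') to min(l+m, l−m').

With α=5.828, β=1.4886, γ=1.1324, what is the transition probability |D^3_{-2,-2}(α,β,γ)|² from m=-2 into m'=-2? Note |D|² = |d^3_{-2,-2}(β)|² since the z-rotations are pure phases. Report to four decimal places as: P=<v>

P=0.2635

D^3_{-2,-2}(5.828,1.4886,1.1324) = e^{-i·-2·5.828}·d^3_{-2,-2}(1.4886)·e^{-i·-2·1.1324}. Compute d first:
With c≡cos(β/2)=0.735562 and s≡sin(β/2)=0.677457, N=[1·120·1·120]^{1/2}=120.000000
The bounds max(0,m−m')=0 and min(l+m,l−m')=1 give 2 terms
  k=0: (−1)^0·120.0000/(120)·0.7356^6·0.6775^0 = +0.158386
  k=1: (−1)^1·120.0000/(24)·0.7356^4·0.6775^2 = -0.671756
d^3_{-2,-2}(1.4886) = +0.158386 -0.671756 = -0.513370
|D^3_{-2,-2}|² = |d^3_{-2,-2}(β)|² = (-0.513370)² = 0.263549 (the z-rotation phases have unit modulus)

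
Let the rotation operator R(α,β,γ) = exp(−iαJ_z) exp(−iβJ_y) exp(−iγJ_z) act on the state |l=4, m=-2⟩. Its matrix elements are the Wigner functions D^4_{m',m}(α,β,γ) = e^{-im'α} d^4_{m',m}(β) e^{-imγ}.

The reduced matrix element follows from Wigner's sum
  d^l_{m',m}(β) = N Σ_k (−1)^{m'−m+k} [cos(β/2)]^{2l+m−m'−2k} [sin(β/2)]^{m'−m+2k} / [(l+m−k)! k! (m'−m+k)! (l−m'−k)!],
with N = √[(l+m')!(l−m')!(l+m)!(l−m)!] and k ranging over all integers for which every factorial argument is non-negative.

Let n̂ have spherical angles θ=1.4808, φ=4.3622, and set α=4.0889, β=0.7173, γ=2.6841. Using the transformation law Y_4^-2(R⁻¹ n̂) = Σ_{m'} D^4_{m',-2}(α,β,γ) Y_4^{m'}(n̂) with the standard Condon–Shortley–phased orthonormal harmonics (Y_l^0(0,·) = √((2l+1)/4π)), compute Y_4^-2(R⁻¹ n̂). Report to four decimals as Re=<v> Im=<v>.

Need the full column D^4_{m',-2} for m'=−4..4 at α=4.0889, β=0.7173, γ=2.6841.
cos(β/2)=0.936372, sin(β/2)=0.351010
d^4_{-4,-2}: single k=2 term ⇒ +0.439449;  D = -0.423837+0.116091i
d^4_{-3,-2}: k∈[1..2] ⇒ +0.828937 -0.349451 = +0.479486;  D = +0.167177-0.449398i
d^4_{-2,-2}: k∈[0..2] ⇒ +0.590998 -0.996576 +0.175051 = -0.230528;  D = -0.128480-0.191405i
d^4_{-1,-2}: k∈[0..2] ⇒ -0.939926 +0.660401 -0.061867 = -0.341393;  D = +0.341214+0.011033i
d^4_{0,-2}: k∈[0..2] ⇒ +0.787863 -0.295232 +0.015557 = +0.508189;  D = +0.309894-0.402767i
d^4_{1,-2}: k∈[0..2] ⇒ -0.440267 +0.092801 -0.002608 = -0.350074;  D = -0.100606-0.335307i
d^4_{2,-2}: k∈[0..2] ⇒ +0.175051 -0.019679 +0.000230 = +0.155603;  D = -0.147106-0.050715i
d^4_{3,-2}: k∈[0..1] ⇒ -0.049105 +0.002300 = -0.046805;  D = -0.038221+0.027017i
d^4_{4,-2}: single k=0 term ⇒ +0.008678;  D = -0.000071+0.008677i
Y_4^{m'}(θ=1.4808,φ=4.3622) and Σ D·Y over m':
  (-0.4238+0.1161i)·(+0.0737+0.4291i)  (+0.1672-0.4494i)·(+0.0964-0.0552i)  (-0.1285-0.1914i)·(+0.2394+0.2018i)  (+0.3412+0.0110i)·(+0.0428-0.1171i)  (+0.3099-0.4028i)·(+0.2920+0.0000i)  (-0.1006-0.3353i)·(-0.0428-0.1171i)  (-0.1471-0.0507i)·(+0.2394-0.2018i)  (-0.0382+0.0270i)·(-0.0964-0.0552i)  (-0.0001+0.0087i)·(+0.0737-0.4291i)
Y_4^-2(R⁻¹ n̂) = -0.047029-0.410874i

Re=-0.0470 Im=-0.4109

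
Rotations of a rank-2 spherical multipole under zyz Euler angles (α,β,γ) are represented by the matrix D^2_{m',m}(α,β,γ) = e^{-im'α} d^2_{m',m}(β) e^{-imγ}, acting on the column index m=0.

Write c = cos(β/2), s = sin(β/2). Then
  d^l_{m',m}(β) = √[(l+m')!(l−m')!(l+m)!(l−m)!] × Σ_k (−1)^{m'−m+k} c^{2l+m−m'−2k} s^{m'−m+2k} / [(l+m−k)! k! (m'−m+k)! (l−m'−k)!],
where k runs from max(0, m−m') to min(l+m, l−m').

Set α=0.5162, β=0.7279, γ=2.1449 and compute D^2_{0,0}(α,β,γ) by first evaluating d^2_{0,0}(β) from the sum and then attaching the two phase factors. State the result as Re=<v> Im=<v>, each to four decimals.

Re=0.3361 Im=0.0000

First d^2_{0,0}(β=0.7279), then the phase factors e^{-i(0)α} and e^{-i(0)γ}:
Half-angle: c=0.934498, s=0.355968. N=√(2·2·2·2)=4.000000
k: max(0,(0)−(0))=0 … min(2+(0),2−(0))=2
  k=0: (−1)^0·4.0000/(4)·0.9345^4·0.3560^0 = +0.762629
  k=1: (−1)^1·4.0000/(1)·0.9345^2·0.3560^2 = -0.442628
  k=2: (−1)^2·4.0000/(4)·0.9345^0·0.3560^4 = +0.016056
d^2_{0,0}(0.7279) = +0.762629 -0.442628 +0.016056 = +0.336057
Attach z-rotation phases: D = e^{-i(0)(0.5162)}·(+0.336057)·e^{-i(0)(2.1449)} = +0.336057+0.000000i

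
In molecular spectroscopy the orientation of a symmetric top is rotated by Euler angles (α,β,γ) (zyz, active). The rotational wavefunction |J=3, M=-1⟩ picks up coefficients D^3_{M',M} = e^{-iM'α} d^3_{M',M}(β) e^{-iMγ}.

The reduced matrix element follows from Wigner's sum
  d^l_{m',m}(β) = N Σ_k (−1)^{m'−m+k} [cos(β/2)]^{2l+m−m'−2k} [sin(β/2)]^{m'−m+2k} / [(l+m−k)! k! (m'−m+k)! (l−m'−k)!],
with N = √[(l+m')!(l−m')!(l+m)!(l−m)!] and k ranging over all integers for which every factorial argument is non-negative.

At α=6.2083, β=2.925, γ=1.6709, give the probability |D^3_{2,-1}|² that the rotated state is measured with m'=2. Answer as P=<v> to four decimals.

First d^3_{2,-1}(β=2.925), then the phase factors e^{-i(2)α} and e^{-i(-1)γ}:
Half-angle: c=0.108085, s=0.994142. N=√(120·1·2·24)=75.894664
Admissible k: 0..1 (factorial args all ≥0)
  k=0: (−1)^3·75.8947/(12)·0.1081^3·0.9941^3 = -0.007846
  k=1: (−1)^4·75.8947/(24)·0.1081^1·0.9941^5 = +0.331899
d^3_{2,-1}(2.925) = -0.007846 +0.331899 = +0.324053
|D^3_{2,-1}|² = |d^3_{2,-1}(β)|² = (+0.324053)² = 0.105010 (the z-rotation phases have unit modulus)

P=0.1050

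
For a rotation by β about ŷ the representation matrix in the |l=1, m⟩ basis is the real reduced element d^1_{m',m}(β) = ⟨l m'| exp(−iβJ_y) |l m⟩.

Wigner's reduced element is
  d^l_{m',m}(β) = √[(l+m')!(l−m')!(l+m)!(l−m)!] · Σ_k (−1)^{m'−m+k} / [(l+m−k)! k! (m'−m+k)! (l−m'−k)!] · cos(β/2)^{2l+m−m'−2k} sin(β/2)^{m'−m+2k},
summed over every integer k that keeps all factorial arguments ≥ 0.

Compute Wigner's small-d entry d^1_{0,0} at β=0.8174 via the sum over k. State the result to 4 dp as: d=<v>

d^1_{0,0}(β=0.8174) via Wigner's sum:
c=cos(0.8174/2)=0.917638, s=sin(0.8174/2)=0.397417; N=√[1·1·1·1]=1.000000
k∈{0,1} keeps every argument non-negative
  k=0: (−1)^0·1.0000/(1)·0.9176^2·0.3974^0 = +0.842060
  k=1: (−1)^1·1.0000/(1)·0.9176^0·0.3974^2 = -0.157940
d^1_{0,0}(0.8174) = +0.842060 -0.157940 = +0.684120

d=0.6841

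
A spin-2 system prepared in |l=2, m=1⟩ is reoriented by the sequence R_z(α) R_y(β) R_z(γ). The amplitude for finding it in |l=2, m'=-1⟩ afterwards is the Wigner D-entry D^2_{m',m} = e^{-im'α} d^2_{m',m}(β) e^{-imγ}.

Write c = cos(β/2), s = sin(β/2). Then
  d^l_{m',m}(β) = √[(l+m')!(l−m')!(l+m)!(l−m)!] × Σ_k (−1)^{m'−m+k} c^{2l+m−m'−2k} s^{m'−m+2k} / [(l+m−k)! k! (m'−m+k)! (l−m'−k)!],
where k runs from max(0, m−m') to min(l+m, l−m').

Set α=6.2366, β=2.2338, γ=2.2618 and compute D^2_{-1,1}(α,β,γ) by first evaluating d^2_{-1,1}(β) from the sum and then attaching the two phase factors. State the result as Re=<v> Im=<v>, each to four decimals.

First d^2_{-1,1}(β=2.2338), then the phase factors e^{-i(-1)α} and e^{-i(1)γ}:
Half-angle: c=0.438471, s=0.898746. N=√(1·6·6·1)=6.000000
k: max(0,(1)−(-1))=2 … min(2+(1),2−(-1))=3
  k=2: (−1)^0·6.0000/(2)·0.4385^2·0.8987^2 = +0.465882
  k=3: (−1)^1·6.0000/(6)·0.4385^0·0.8987^4 = -0.652450
d^2_{-1,1}(2.2338) = +0.465882 -0.652450 = -0.186568
Phases: e^{-i·(-1)·6.2366}=+0.998915-0.046568i, e^{-i·(1)·2.2618}=-0.637311-0.770607i ⇒ D=+0.125468+0.138077i

Re=0.1255 Im=0.1381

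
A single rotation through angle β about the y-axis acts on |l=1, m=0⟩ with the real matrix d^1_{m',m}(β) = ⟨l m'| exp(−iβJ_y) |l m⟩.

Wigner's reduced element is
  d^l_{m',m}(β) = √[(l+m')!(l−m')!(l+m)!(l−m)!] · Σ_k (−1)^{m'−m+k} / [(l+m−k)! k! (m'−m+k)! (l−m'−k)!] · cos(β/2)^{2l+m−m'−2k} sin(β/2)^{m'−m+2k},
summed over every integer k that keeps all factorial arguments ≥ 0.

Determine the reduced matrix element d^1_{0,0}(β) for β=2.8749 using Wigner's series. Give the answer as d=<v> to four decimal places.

d^1_{0,0}(β=2.8749) via Wigner's sum:
With c≡cos(β/2)=0.132952 and s≡sin(β/2)=0.991123, N=[1·1·1·1]^{1/2}=1.000000
k∈{0,1} keeps every argument non-negative
  k=0: (−1)^0·1.0000/(1)·0.1330^2·0.9911^0 = +0.017676
  k=1: (−1)^1·1.0000/(1)·0.1330^0·0.9911^2 = -0.982324
d^1_{0,0}(2.8749) = +0.017676 -0.982324 = -0.964648

d=-0.9646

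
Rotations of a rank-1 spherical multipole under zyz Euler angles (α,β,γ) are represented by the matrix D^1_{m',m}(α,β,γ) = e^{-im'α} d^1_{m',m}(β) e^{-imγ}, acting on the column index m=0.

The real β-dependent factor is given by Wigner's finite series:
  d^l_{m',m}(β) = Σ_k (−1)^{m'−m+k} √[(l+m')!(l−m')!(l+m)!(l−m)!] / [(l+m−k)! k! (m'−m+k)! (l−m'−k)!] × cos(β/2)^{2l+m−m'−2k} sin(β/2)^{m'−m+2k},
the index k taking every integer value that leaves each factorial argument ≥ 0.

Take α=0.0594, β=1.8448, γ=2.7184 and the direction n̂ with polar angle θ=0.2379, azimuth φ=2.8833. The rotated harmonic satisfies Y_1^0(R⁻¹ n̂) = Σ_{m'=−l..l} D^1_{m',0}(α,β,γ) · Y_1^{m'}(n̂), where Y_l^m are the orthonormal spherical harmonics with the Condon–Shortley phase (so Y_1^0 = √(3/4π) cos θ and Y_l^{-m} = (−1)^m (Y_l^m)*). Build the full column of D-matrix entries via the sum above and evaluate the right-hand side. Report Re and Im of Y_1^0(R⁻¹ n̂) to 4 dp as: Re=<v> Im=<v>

Need the full column D^1_{m',0} for m'=−1..1 at α=0.0594, β=1.8448, γ=2.7184.
cos(β/2)=0.603909, sin(β/2)=0.797053
d^1_{-1,0}: single k=1 term ⇒ +0.680728;  D = +0.679528+0.040411i
d^1_{0,0}: k∈[0..1] ⇒ +0.364706 -0.635294 = -0.270588;  D = -0.270588+0.000000i
d^1_{1,0}: single k=0 term ⇒ -0.680728;  D = -0.679528+0.040411i
Y_1^{m'}(θ=0.2379,φ=2.8833) and Σ D·Y over m':
  (+0.6795+0.0404i)·(-0.0787-0.0208i)  (-0.2706+0.0000i)·(+0.4748+0.0000i)  (-0.6795+0.0404i)·(+0.0787-0.0208i)
Y_1^0(R⁻¹ n̂) = -0.233789+0.000000i

Re=-0.2338 Im=0.0000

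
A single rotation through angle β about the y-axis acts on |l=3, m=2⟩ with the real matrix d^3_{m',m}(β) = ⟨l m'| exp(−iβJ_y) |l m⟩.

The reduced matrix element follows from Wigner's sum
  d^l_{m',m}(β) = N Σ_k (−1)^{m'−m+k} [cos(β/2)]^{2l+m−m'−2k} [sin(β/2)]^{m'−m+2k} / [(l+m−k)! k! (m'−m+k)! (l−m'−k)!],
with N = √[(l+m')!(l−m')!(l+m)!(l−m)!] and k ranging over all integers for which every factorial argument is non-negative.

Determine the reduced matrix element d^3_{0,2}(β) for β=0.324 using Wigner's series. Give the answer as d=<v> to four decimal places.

d^3_{0,2}(β=0.324) via Wigner's sum:
With c≡cos(β/2)=0.986907 and s≡sin(β/2)=0.161292, N=[6·6·120·1]^{1/2}=65.726707
The bounds max(0,m−m')=2 and min(l+m,l−m')=3 give 2 terms
  k=2: (−1)^0·65.7267/(12)·0.9869^4·0.1613^2 = +0.135174
  k=3: (−1)^1·65.7267/(12)·0.9869^2·0.1613^4 = -0.003611
d^3_{0,2}(0.324) = +0.135174 -0.003611 = +0.131563

d=0.1316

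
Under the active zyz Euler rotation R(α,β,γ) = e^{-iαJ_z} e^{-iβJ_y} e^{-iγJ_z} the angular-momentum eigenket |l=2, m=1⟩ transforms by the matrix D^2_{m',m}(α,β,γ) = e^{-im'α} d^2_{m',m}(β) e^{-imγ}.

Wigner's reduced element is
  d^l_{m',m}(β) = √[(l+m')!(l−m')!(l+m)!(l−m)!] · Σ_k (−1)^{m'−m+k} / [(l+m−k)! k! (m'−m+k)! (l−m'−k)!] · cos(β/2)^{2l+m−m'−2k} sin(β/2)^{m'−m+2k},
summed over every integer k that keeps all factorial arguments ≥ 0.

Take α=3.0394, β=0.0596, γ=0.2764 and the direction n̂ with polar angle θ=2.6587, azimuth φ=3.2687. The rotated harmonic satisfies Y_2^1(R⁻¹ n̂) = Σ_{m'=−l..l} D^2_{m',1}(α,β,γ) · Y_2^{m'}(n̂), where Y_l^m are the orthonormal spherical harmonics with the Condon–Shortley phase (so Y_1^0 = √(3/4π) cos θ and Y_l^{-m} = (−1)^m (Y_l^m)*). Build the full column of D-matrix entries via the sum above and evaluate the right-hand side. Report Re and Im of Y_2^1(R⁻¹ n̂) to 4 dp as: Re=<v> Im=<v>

Need the full column D^2_{m',1} for m'=−2..2 at α=3.0394, β=0.0596, γ=0.2764.
cos(β/2)=0.999556, sin(β/2)=0.029796
d^2_{-2,1}: single k=3 term ⇒ +0.000053;  D = +0.000047-0.000024i
d^2_{-1,1}: k∈[2..3] ⇒ +0.002661 -0.000001 = +0.002660;  D = -0.002472+0.000983i
d^2_{0,1}: k∈[1..2] ⇒ +0.072887 -0.000065 = +0.072822;  D = +0.070058-0.019873i
d^2_{1,1}: k∈[0..1] ⇒ +0.998225 -0.002661 = +0.995564;  D = -0.980496+0.172559i
d^2_{2,1}: single k=0 term ⇒ -0.059512;  D = -0.059358+0.004282i
Y_2^{m'}(θ=2.6587,φ=3.2687) and Σ D·Y over m':
  (+0.0000-0.0000i)·(+0.0806-0.0209i)  (-0.0025+0.0010i)·(+0.3151-0.0403i)  (+0.0701-0.0199i)·(+0.4268+0.0000i)  (-0.9805+0.1726i)·(-0.3151-0.0403i)  (-0.0594+0.0043i)·(+0.0806+0.0209i)
Y_2^1(R⁻¹ n̂) = +0.340237-0.023865i

Re=0.3402 Im=-0.0239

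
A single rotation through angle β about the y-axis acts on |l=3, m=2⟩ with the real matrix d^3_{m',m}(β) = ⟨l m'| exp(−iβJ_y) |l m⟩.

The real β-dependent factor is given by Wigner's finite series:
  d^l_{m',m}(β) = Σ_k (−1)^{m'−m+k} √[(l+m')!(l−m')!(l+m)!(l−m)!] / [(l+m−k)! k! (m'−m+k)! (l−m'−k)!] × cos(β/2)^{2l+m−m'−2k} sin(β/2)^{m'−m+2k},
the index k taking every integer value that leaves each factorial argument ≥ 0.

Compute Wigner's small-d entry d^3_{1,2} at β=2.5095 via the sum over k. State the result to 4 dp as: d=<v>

d^3_{1,2}(β=2.5095) via Wigner's sum:
Half-angle: c=0.310811, s=0.950472. N=√(24·2·120·1)=75.894664
The bounds max(0,m−m')=1 and min(l+m,l−m')=2 give 2 terms
  k=1: (−1)^0·75.8947/(24)·0.3108^5·0.9505^1 = +0.008718
  k=2: (−1)^1·75.8947/(12)·0.3108^3·0.9505^3 = -0.163056
d^3_{1,2}(2.5095) = +0.008718 -0.163056 = -0.154338

d=-0.1543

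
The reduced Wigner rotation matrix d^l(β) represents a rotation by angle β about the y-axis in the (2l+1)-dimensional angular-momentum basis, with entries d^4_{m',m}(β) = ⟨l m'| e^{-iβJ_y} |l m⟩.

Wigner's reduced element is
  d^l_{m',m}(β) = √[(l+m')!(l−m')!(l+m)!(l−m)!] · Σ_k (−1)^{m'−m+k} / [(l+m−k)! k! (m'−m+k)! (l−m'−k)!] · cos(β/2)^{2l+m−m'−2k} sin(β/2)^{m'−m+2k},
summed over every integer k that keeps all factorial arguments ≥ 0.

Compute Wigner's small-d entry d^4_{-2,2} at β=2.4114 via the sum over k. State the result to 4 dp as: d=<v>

d=-0.2510

d^4_{-2,2}(β=2.4114) via Wigner's sum:
With c≡cos(β/2)=0.357039 and s≡sin(β/2)=0.934089, N=[2·720·720·2]^{1/2}=1440.000000
k: max(0,(2)−(-2))=4 … min(4+(2),4−(-2))=6
  k=4: (−1)^0·1440.0000/(96)·0.3570^4·0.9341^4 = +0.185571
  k=5: (−1)^1·1440.0000/(120)·0.3570^2·0.9341^6 = -1.016117
  k=6: (−1)^2·1440.0000/(1440)·0.3570^0·0.9341^8 = +0.579572
d^4_{-2,2}(2.4114) = +0.185571 -1.016117 +0.579572 = -0.250975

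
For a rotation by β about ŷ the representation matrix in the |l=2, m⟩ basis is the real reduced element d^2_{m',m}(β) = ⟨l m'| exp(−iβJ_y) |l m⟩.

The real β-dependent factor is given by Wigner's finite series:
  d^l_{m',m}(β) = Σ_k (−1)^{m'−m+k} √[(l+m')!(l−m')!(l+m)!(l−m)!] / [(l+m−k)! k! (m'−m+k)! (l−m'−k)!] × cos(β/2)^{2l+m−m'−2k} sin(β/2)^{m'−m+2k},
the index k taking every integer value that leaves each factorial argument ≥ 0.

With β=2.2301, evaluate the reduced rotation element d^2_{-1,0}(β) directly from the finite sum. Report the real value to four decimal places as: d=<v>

d^2_{-1,0}(β=2.2301) via Wigner's sum:
Half-angle: c=0.440133, s=0.897933. N=√(1·6·2·2)=4.898979
k∈{1,2} keeps every argument non-negative
  k=1: (−1)^0·4.8990/(2)·0.4401^3·0.8979^1 = +0.187530
  k=2: (−1)^1·4.8990/(2)·0.4401^1·0.8979^3 = -0.780532
d^2_{-1,0}(2.2301) = +0.187530 -0.780532 = -0.593002

d=-0.5930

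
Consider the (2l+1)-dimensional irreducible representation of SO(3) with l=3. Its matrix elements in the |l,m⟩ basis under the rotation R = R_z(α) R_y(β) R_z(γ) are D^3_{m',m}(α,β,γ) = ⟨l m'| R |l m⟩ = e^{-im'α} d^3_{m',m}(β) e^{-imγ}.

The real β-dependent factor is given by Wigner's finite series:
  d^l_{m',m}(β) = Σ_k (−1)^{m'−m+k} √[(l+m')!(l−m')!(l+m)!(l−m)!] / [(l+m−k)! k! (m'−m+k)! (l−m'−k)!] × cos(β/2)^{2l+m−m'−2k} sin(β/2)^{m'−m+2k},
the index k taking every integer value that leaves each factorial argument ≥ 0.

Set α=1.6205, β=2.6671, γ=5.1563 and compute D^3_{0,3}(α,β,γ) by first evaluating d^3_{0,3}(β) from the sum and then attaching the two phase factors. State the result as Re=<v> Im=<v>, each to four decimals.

D^3_{0,3}(1.6205,2.6671,5.1563) = e^{-i·0·1.6205}·d^3_{0,3}(2.6671)·e^{-i·3·5.1563}. Compute d first:
c=cos(2.6671/2)=0.235027, s=sin(2.6671/2)=0.971989; N=√[6·6·720·1]=160.996894
k∈{3} keeps every argument non-negative
  k=3: (−1)^0·160.9969/(36)·0.2350^3·0.9720^3 = +0.053315
d^3_{0,3}(2.6671) = +0.053315
Phases: e^{-i·(0)·1.6205}=+1.000000+0.000000i, e^{-i·(3)·5.1563}=-0.971560-0.236793i ⇒ D=-0.051799-0.012625i

Re=-0.0518 Im=-0.0126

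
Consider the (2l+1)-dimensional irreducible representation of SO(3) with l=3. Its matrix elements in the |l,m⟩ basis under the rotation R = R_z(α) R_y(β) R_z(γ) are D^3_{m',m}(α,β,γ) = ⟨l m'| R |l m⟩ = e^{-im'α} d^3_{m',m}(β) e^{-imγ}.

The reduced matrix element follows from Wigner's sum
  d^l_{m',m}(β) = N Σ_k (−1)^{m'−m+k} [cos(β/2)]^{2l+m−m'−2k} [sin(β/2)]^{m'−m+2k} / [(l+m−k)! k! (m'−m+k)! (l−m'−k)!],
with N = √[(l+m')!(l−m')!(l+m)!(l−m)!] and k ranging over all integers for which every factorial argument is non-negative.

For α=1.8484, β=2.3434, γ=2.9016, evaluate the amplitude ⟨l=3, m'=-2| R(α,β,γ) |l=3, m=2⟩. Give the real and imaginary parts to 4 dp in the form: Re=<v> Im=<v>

D^3_{-2,2}(1.8484,2.3434,2.9016) = e^{-i·-2·1.8484}·d^3_{-2,2}(2.3434)·e^{-i·2·2.9016}. Compute d first:
c=cos(2.3434/2)=0.388586, s=sin(2.3434/2)=0.921413; N=√[1·120·120·1]=120.000000
k∈{4,5} keeps every argument non-negative
  k=4: (−1)^0·120.0000/(24)·0.3886^2·0.9214^4 = +0.544202
  k=5: (−1)^1·120.0000/(120)·0.3886^0·0.9214^6 = -0.611962
d^3_{-2,2}(2.3434) = +0.544202 -0.611962 = -0.067760
D = (-0.849791-0.527120i)·(-0.067760)·(+0.887002+0.461766i) = +0.034582+0.058271i

Re=0.0346 Im=0.0583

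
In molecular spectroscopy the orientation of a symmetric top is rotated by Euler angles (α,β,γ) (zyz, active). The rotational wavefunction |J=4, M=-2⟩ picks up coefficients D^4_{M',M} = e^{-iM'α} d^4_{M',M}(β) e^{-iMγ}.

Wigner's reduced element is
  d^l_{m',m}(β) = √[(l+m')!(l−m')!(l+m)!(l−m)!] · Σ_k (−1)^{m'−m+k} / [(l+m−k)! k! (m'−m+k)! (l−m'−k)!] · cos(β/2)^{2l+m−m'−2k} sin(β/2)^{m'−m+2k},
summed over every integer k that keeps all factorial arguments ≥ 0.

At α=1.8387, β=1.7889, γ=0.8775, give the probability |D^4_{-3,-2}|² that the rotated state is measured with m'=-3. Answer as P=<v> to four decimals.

P=0.1614

First d^4_{-3,-2}(β=1.7889), then the phase factors e^{-i(-3)α} and e^{-i(-2)γ}:
With c≡cos(β/2)=0.625948 and s≡sin(β/2)=0.779865, N=[1·5040·2·720]^{1/2}=2693.993318
The bounds max(0,m−m')=1 and min(l+m,l−m')=2 give 2 terms
  k=1: (−1)^0·2693.9933/(720)·0.6259^7·0.7799^1 = +0.109863
  k=2: (−1)^1·2693.9933/(240)·0.6259^5·0.7799^3 = -0.511604
d^4_{-3,-2}(1.7889) = +0.109863 -0.511604 = -0.401742
|D^4_{-3,-2}|² = |d^4_{-3,-2}(β)|² = (-0.401742)² = 0.161396 (the z-rotation phases have unit modulus)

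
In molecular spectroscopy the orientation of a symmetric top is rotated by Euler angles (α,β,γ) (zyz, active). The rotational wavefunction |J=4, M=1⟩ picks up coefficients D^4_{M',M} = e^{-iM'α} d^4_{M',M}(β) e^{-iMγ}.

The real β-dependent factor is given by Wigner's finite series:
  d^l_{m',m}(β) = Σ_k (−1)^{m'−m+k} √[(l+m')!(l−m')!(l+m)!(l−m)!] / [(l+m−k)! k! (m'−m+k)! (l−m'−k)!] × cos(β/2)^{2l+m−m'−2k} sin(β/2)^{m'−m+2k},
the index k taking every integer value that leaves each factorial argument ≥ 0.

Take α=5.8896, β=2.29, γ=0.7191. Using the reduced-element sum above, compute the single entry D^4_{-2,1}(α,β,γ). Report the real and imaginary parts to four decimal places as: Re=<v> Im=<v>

Re=0.0066 Im=-0.1023

Split into d^4_{-2,1}(β=2.29) × two z-phases.
Half-angle: c=0.413046, s=0.910710. N=√(2·720·120·6)=1018.233765
k: max(0,(1)−(-2))=3 … min(4+(1),4−(-2))=5
  k=3: (−1)^0·1018.2338/(72)·0.4130^5·0.9107^3 = +0.128425
  k=4: (−1)^1·1018.2338/(48)·0.4130^3·0.9107^5 = -0.936489
  k=5: (−1)^2·1018.2338/(240)·0.4130^1·0.9107^7 = +0.910533
d^4_{-2,1}(2.29) = +0.128425 -0.936489 +0.910533 = +0.102469
D = (+0.705852-0.708359i)·(+0.102469)·(+0.752399-0.658708i) = +0.006607-0.102256i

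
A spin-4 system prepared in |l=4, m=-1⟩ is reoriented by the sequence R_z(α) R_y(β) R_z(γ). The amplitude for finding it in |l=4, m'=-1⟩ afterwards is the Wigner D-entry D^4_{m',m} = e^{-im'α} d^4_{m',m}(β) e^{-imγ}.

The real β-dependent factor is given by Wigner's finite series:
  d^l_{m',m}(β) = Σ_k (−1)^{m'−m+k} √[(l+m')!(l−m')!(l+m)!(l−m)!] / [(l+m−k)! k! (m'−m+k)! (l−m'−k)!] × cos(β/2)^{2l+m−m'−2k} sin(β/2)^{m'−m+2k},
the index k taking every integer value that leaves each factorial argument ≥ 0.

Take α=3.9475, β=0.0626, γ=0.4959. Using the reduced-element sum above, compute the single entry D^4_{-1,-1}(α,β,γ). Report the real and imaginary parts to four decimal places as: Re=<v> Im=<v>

First d^4_{-1,-1}(β=0.0626), then the phase factors e^{-i(-1)α} and e^{-i(-1)γ}:
c=cos(0.0626/2)=0.999510, s=sin(0.0626/2)=0.031295; N=√[6·120·6·120]=720.000000
k∈{0,1,2,3} keeps every argument non-negative
  k=0: (−1)^0·720.0000/(720)·0.9995^8·0.0313^0 = +0.996088
  k=1: (−1)^1·720.0000/(48)·0.9995^6·0.0313^2 = -0.014647
  k=2: (−1)^2·720.0000/(24)·0.9995^4·0.0313^4 = +0.000029
  k=3: (−1)^3·720.0000/(72)·0.9995^2·0.0313^6 = -0.000000
d^4_{-1,-1}(0.0626) = +0.996088 -0.014647 +0.000029 -0.000000 = +0.981470
Phases: e^{-i·(-1)·3.9475}=-0.692457-0.721459i, e^{-i·(-1)·0.4959}=+0.879541+0.475823i ⇒ D=-0.260832-0.946176i

Re=-0.2608 Im=-0.9462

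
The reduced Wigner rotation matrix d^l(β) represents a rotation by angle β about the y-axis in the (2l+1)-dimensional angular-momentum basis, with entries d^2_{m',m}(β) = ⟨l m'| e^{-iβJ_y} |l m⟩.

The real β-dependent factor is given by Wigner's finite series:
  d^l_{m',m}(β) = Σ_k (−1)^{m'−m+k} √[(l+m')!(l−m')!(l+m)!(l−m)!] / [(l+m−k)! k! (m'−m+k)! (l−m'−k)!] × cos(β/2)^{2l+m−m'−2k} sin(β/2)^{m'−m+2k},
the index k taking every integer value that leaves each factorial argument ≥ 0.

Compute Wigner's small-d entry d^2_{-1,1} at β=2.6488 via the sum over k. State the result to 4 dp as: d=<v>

d^2_{-1,1}(β=2.6488) via Wigner's sum:
Half-angle: c=0.243911, s=0.969798. N=√(1·6·6·1)=6.000000
Admissible k: 2..3 (factorial args all ≥0)
  k=2: (−1)^0·6.0000/(2)·0.2439^2·0.9698^2 = +0.167859
  k=3: (−1)^1·6.0000/(6)·0.2439^0·0.9698^4 = -0.884554
d^2_{-1,1}(2.6488) = +0.167859 -0.884554 = -0.716695

d=-0.7167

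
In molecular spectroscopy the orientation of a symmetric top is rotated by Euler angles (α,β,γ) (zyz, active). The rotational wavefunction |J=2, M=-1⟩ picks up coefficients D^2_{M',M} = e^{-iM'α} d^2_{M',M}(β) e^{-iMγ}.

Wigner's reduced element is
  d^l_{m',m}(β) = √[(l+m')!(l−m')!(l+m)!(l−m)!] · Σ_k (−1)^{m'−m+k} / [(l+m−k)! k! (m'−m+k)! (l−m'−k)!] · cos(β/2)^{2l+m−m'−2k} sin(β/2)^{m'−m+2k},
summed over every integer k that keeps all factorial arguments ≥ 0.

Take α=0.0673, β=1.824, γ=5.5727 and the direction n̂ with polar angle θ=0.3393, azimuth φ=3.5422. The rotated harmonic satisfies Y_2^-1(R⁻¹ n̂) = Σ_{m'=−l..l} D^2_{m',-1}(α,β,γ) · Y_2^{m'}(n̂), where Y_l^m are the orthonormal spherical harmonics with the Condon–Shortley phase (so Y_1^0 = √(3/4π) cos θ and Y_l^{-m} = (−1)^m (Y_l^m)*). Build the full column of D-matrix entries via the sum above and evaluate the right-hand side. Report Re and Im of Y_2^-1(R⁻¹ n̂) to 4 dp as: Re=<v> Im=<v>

Need the full column D^2_{m',-1} for m'=−2..2 at α=0.0673, β=1.824, γ=5.5727.
cos(β/2)=0.612166, sin(β/2)=0.790730
d^2_{-2,-1}: single k=1 term ⇒ +0.362798;  D = +0.304282-0.197572i
d^2_{-1,-1}: k∈[0..1] ⇒ +0.140435 -0.702935 = -0.562500;  D = -0.450106+0.337358i
d^2_{0,-1}: k∈[0..1] ⇒ -0.444335 +0.741359 = +0.297024;  D = +0.225158-0.193720i
d^2_{1,-1}: k∈[0..1] ⇒ +0.702935 -0.390942 = +0.311993;  D = +0.222285-0.218926i
d^2_{2,-1}: single k=0 term ⇒ -0.605317;  D = -0.401729+0.452794i
Y_2^{m'}(θ=0.3393,φ=3.5422) and Σ D·Y over m':
  (+0.3043-0.1976i)·(+0.0298-0.0307i)  (-0.4501+0.3374i)·(-0.2233+0.0946i)  (+0.2252-0.1937i)·(+0.5260+0.0000i)  (+0.2223-0.2189i)·(+0.2233+0.0946i)  (-0.4017+0.4528i)·(+0.0298+0.0307i)
Y_2^-1(R⁻¹ n̂) = +0.234464-0.261731i

Re=0.2345 Im=-0.2617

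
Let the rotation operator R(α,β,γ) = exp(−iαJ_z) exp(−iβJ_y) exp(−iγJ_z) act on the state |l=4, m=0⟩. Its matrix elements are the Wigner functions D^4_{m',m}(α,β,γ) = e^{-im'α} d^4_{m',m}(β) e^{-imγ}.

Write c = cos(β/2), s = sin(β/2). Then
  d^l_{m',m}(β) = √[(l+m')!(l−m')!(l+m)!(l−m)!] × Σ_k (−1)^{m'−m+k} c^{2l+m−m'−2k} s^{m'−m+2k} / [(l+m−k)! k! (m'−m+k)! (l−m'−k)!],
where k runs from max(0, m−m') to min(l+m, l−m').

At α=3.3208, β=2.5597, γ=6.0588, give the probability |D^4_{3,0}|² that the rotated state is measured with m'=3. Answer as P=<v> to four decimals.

P=0.0421

First d^4_{3,0}(β=2.5597), then the phase factors e^{-i(3)α} and e^{-i(0)γ}:
c=cos(2.5597/2)=0.286859, s=sin(2.5597/2)=0.957973; N=√[5040·1·24·24]=1703.830978
k∈{0,1} keeps every argument non-negative
  k=0: (−1)^3·1703.8310/(144)·0.2869^5·0.9580^3 = -0.020205
  k=1: (−1)^4·1703.8310/(144)·0.2869^3·0.9580^5 = +0.225338
d^4_{3,0}(2.5597) = -0.020205 +0.225338 = +0.205133
|D^4_{3,0}|² = |d^4_{3,0}(β)|² = (+0.205133)² = 0.042080 (the z-rotation phases have unit modulus)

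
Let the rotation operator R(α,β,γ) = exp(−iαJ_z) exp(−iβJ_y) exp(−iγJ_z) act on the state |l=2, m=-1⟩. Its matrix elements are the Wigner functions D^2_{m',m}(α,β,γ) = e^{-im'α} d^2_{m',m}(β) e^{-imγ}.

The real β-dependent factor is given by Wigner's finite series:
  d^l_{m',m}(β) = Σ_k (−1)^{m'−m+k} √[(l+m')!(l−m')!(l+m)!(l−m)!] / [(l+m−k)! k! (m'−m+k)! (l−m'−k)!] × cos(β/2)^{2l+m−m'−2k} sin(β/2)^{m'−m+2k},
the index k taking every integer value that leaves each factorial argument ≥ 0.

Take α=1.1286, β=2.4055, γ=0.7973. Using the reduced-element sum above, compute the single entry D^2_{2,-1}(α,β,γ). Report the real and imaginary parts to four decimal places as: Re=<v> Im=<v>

Re=-0.0647 Im=0.5809

Split into d^2_{2,-1}(β=2.4055) × two z-phases.
With c≡cos(β/2)=0.359793 and s≡sin(β/2)=0.933032, N=[24·1·1·6]^{1/2}=12.000000
Admissible k: 0..0 (factorial args all ≥0)
  k=0: (−1)^3·12.0000/(6)·0.3598^1·0.9330^3 = -0.584484
d^2_{2,-1}(2.4055) = -0.584484
D = (-0.633759-0.773530i)·(-0.584484)·(+0.698641+0.715472i) = -0.064684+0.580894i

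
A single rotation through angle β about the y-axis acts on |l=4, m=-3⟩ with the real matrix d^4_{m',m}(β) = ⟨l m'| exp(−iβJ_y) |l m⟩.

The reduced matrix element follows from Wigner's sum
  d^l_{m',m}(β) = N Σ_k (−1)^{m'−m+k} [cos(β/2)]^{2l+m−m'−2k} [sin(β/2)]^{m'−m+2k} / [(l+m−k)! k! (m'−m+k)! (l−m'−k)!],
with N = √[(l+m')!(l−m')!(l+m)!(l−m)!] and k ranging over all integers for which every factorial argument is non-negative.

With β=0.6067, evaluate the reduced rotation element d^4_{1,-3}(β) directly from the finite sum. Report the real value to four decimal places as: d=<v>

d^4_{1,-3}(β=0.6067) via Wigner's sum:
With c≡cos(β/2)=0.954341 and s≡sin(β/2)=0.298719, N=[120·6·1·5040]^{1/2}=1904.940944
The bounds max(0,m−m')=0 and min(l+m,l−m')=1 give 2 terms
  k=0: (−1)^4·1904.9409/(144)·0.9543^4·0.2987^4 = +0.087374
  k=1: (−1)^5·1904.9409/(240)·0.9543^2·0.2987^6 = -0.005136
d^4_{1,-3}(0.6067) = +0.087374 -0.005136 = +0.082238

d=0.0822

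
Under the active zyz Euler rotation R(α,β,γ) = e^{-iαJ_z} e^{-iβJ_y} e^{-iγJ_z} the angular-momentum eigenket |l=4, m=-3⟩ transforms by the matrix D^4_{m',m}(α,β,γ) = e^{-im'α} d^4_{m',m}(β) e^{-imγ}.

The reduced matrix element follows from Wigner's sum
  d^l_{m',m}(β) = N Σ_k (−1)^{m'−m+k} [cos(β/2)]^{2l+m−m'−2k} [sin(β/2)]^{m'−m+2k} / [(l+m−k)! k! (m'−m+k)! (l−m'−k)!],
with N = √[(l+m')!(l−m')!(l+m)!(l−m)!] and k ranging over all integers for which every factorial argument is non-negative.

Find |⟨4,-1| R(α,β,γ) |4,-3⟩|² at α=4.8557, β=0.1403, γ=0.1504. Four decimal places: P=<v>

P=0.0015

Split into d^4_{-1,-3}(β=0.1403) × two z-phases.
c=cos(0.1403/2)=0.997540, s=sin(0.1403/2)=0.070092; N=√[6·120·1·5040]=1904.940944
Admissible k: 0..1 (factorial args all ≥0)
  k=0: (−1)^2·1904.9409/(240)·0.9975^6·0.0701^2 = +0.038423
  k=1: (−1)^3·1904.9409/(144)·0.9975^4·0.0701^4 = -0.000316
d^4_{-1,-3}(0.1403) = +0.038423 -0.000316 = +0.038107
|D^4_{-1,-3}|² = |d^4_{-1,-3}(β)|² = (+0.038107)² = 0.001452 (the z-rotation phases have unit modulus)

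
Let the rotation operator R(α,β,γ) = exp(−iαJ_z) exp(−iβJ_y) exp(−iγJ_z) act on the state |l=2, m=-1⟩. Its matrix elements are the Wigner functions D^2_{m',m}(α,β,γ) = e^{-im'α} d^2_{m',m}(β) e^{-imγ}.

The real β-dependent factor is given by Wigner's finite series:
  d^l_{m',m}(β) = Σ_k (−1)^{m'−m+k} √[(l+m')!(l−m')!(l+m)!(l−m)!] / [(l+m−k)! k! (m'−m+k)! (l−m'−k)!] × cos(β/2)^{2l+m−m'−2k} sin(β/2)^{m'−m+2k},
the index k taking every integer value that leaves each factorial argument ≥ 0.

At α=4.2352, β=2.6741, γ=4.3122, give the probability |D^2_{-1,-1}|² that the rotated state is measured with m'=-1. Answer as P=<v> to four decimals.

P=0.0223

D^2_{-1,-1}(4.2352,2.6741,4.3122) = e^{-i·-1·4.2352}·d^2_{-1,-1}(2.6741)·e^{-i·-1·4.3122}. Compute d first:
c=cos(2.6741/2)=0.231624, s=sin(2.6741/2)=0.972805; N=√[1·6·1·6]=6.000000
Admissible k: 0..1 (factorial args all ≥0)
  k=0: (−1)^0·6.0000/(6)·0.2316^4·0.9728^0 = +0.002878
  k=1: (−1)^1·6.0000/(2)·0.2316^2·0.9728^2 = -0.152314
d^2_{-1,-1}(2.6741) = +0.002878 -0.152314 = -0.149435
|D^2_{-1,-1}|² = |d^2_{-1,-1}(β)|² = (-0.149435)² = 0.022331 (the z-rotation phases have unit modulus)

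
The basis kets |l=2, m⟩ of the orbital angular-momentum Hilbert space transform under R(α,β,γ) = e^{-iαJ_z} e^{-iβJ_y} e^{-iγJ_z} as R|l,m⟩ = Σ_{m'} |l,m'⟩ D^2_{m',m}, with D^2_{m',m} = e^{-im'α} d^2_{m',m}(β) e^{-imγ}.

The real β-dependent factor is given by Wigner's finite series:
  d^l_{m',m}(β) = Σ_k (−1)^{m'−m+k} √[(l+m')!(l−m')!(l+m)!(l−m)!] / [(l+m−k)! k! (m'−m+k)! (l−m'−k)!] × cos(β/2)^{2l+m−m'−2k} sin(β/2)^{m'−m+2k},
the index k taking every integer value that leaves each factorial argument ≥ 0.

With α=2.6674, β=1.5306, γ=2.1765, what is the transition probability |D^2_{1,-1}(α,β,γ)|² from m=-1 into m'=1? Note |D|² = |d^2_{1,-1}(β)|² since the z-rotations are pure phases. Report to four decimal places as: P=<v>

P=0.2688

Split into d^2_{1,-1}(β=1.5306) × two z-phases.
Half-angle: c=0.721175, s=0.692753. N=√(6·1·1·6)=6.000000
The bounds max(0,m−m')=0 and min(l+m,l−m')=1 give 2 terms
  k=0: (−1)^2·6.0000/(2)·0.7212^2·0.6928^2 = +0.748789
  k=1: (−1)^3·6.0000/(6)·0.7212^0·0.6928^4 = -0.230311
d^2_{1,-1}(1.5306) = +0.748789 -0.230311 = +0.518478
|D^2_{1,-1}|² = |d^2_{1,-1}(β)|² = (+0.518478)² = 0.268819 (the z-rotation phases have unit modulus)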